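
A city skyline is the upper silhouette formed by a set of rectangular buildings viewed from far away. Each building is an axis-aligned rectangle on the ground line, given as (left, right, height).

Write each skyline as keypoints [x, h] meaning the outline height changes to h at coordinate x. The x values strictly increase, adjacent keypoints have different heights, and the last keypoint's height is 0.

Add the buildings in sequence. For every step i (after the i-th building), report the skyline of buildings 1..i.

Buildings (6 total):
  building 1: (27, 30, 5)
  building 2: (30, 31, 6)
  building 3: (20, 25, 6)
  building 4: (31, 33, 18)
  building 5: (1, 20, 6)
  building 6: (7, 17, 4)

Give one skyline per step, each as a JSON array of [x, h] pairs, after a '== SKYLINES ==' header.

== SKYLINES ==
[[27,5],[30,0]]
[[27,5],[30,6],[31,0]]
[[20,6],[25,0],[27,5],[30,6],[31,0]]
[[20,6],[25,0],[27,5],[30,6],[31,18],[33,0]]
[[1,6],[25,0],[27,5],[30,6],[31,18],[33,0]]
[[1,6],[25,0],[27,5],[30,6],[31,18],[33,0]]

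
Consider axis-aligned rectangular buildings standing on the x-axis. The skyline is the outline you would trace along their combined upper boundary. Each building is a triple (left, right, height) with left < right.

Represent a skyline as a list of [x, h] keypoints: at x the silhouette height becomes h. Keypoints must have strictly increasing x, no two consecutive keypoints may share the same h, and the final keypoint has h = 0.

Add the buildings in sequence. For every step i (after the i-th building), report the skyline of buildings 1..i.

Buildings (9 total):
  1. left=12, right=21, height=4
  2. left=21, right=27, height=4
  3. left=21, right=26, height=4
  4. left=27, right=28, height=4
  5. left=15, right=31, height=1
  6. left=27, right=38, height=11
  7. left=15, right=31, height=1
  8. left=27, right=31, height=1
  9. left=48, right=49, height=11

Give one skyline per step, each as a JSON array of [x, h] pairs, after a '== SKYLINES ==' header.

== SKYLINES ==
[[12,4],[21,0]]
[[12,4],[27,0]]
[[12,4],[27,0]]
[[12,4],[28,0]]
[[12,4],[28,1],[31,0]]
[[12,4],[27,11],[38,0]]
[[12,4],[27,11],[38,0]]
[[12,4],[27,11],[38,0]]
[[12,4],[27,11],[38,0],[48,11],[49,0]]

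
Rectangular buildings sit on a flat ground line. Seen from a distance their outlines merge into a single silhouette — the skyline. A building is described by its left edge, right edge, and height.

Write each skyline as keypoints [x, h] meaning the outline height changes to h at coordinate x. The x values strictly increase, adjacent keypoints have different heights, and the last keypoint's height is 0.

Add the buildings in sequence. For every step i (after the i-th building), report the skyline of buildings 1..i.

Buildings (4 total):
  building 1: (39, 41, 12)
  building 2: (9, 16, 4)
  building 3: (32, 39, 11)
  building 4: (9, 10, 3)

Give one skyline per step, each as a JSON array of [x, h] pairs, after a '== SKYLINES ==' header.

== SKYLINES ==
[[39,12],[41,0]]
[[9,4],[16,0],[39,12],[41,0]]
[[9,4],[16,0],[32,11],[39,12],[41,0]]
[[9,4],[16,0],[32,11],[39,12],[41,0]]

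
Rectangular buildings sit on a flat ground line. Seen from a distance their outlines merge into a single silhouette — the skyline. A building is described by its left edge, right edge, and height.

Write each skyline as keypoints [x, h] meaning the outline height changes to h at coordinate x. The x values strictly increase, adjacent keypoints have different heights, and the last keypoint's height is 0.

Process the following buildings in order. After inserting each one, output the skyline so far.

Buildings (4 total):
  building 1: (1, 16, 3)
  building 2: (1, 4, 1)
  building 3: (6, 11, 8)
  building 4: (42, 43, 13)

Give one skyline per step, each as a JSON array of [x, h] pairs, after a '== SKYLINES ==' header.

== SKYLINES ==
[[1,3],[16,0]]
[[1,3],[16,0]]
[[1,3],[6,8],[11,3],[16,0]]
[[1,3],[6,8],[11,3],[16,0],[42,13],[43,0]]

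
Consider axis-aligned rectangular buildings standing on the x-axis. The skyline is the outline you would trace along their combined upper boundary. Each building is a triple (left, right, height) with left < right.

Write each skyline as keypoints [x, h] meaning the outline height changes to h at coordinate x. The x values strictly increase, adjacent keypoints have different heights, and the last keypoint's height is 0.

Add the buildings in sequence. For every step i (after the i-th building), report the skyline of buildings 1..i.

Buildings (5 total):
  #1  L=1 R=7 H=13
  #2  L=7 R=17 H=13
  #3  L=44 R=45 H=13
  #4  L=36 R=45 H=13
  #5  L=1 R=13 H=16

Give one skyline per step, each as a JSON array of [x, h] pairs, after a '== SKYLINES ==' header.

== SKYLINES ==
[[1,13],[7,0]]
[[1,13],[17,0]]
[[1,13],[17,0],[44,13],[45,0]]
[[1,13],[17,0],[36,13],[45,0]]
[[1,16],[13,13],[17,0],[36,13],[45,0]]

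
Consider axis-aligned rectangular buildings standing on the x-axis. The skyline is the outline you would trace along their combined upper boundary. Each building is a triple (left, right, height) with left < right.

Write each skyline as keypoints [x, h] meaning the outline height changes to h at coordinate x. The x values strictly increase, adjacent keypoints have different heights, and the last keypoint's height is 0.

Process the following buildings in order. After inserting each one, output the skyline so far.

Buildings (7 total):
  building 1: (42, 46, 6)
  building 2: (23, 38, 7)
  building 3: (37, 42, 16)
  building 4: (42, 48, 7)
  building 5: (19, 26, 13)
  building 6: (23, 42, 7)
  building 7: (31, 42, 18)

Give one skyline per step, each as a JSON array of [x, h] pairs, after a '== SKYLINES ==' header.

== SKYLINES ==
[[42,6],[46,0]]
[[23,7],[38,0],[42,6],[46,0]]
[[23,7],[37,16],[42,6],[46,0]]
[[23,7],[37,16],[42,7],[48,0]]
[[19,13],[26,7],[37,16],[42,7],[48,0]]
[[19,13],[26,7],[37,16],[42,7],[48,0]]
[[19,13],[26,7],[31,18],[42,7],[48,0]]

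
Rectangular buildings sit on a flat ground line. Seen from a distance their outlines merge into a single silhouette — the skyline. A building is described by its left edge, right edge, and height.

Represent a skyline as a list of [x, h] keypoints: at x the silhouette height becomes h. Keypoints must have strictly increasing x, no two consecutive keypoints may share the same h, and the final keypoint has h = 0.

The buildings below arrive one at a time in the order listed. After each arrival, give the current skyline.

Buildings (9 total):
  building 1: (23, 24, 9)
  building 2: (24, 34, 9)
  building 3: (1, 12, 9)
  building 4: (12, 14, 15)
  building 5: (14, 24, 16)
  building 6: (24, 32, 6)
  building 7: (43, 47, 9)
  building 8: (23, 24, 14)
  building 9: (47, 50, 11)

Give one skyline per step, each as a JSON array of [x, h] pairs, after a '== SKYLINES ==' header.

== SKYLINES ==
[[23,9],[24,0]]
[[23,9],[34,0]]
[[1,9],[12,0],[23,9],[34,0]]
[[1,9],[12,15],[14,0],[23,9],[34,0]]
[[1,9],[12,15],[14,16],[24,9],[34,0]]
[[1,9],[12,15],[14,16],[24,9],[34,0]]
[[1,9],[12,15],[14,16],[24,9],[34,0],[43,9],[47,0]]
[[1,9],[12,15],[14,16],[24,9],[34,0],[43,9],[47,0]]
[[1,9],[12,15],[14,16],[24,9],[34,0],[43,9],[47,11],[50,0]]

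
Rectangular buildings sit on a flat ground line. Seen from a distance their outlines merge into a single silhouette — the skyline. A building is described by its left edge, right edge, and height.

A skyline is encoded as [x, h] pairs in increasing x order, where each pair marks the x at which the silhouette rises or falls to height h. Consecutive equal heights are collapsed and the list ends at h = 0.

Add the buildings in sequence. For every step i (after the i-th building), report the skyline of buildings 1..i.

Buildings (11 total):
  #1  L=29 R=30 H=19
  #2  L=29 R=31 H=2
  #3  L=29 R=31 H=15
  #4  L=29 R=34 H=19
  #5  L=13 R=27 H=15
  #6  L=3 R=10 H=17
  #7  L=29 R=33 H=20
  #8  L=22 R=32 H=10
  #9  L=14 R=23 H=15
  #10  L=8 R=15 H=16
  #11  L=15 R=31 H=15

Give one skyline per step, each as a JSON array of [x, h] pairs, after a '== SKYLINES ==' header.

== SKYLINES ==
[[29,19],[30,0]]
[[29,19],[30,2],[31,0]]
[[29,19],[30,15],[31,0]]
[[29,19],[34,0]]
[[13,15],[27,0],[29,19],[34,0]]
[[3,17],[10,0],[13,15],[27,0],[29,19],[34,0]]
[[3,17],[10,0],[13,15],[27,0],[29,20],[33,19],[34,0]]
[[3,17],[10,0],[13,15],[27,10],[29,20],[33,19],[34,0]]
[[3,17],[10,0],[13,15],[27,10],[29,20],[33,19],[34,0]]
[[3,17],[10,16],[15,15],[27,10],[29,20],[33,19],[34,0]]
[[3,17],[10,16],[15,15],[29,20],[33,19],[34,0]]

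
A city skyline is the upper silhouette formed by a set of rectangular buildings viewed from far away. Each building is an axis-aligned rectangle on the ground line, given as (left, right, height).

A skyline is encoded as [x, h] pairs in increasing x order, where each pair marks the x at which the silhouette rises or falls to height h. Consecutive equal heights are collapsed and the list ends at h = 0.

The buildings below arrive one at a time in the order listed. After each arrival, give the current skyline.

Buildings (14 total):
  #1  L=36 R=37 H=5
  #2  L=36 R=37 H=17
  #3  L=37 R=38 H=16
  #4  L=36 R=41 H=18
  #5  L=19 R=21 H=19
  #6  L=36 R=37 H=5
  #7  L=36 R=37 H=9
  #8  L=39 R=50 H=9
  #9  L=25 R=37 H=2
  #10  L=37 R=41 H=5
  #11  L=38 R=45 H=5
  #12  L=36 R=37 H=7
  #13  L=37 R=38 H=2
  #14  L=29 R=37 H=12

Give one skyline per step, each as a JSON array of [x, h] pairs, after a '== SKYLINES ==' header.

== SKYLINES ==
[[36,5],[37,0]]
[[36,17],[37,0]]
[[36,17],[37,16],[38,0]]
[[36,18],[41,0]]
[[19,19],[21,0],[36,18],[41,0]]
[[19,19],[21,0],[36,18],[41,0]]
[[19,19],[21,0],[36,18],[41,0]]
[[19,19],[21,0],[36,18],[41,9],[50,0]]
[[19,19],[21,0],[25,2],[36,18],[41,9],[50,0]]
[[19,19],[21,0],[25,2],[36,18],[41,9],[50,0]]
[[19,19],[21,0],[25,2],[36,18],[41,9],[50,0]]
[[19,19],[21,0],[25,2],[36,18],[41,9],[50,0]]
[[19,19],[21,0],[25,2],[36,18],[41,9],[50,0]]
[[19,19],[21,0],[25,2],[29,12],[36,18],[41,9],[50,0]]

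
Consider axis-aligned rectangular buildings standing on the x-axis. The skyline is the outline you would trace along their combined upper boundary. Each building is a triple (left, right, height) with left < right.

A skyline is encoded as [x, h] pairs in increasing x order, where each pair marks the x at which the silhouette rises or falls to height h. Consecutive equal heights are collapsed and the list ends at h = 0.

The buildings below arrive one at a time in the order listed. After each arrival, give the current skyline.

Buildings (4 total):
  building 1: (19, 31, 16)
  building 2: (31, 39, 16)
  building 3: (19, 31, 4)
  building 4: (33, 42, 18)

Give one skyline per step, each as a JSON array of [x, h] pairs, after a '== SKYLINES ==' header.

== SKYLINES ==
[[19,16],[31,0]]
[[19,16],[39,0]]
[[19,16],[39,0]]
[[19,16],[33,18],[42,0]]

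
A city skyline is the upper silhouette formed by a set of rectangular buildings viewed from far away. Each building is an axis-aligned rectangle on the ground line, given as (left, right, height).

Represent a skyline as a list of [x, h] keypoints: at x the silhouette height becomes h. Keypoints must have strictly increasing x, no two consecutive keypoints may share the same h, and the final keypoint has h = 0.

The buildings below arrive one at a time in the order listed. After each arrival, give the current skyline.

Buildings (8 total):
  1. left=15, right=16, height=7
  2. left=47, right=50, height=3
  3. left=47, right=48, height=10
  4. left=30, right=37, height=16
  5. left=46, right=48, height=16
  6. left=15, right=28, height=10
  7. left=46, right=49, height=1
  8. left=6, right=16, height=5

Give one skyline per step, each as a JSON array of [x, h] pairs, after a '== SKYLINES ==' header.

== SKYLINES ==
[[15,7],[16,0]]
[[15,7],[16,0],[47,3],[50,0]]
[[15,7],[16,0],[47,10],[48,3],[50,0]]
[[15,7],[16,0],[30,16],[37,0],[47,10],[48,3],[50,0]]
[[15,7],[16,0],[30,16],[37,0],[46,16],[48,3],[50,0]]
[[15,10],[28,0],[30,16],[37,0],[46,16],[48,3],[50,0]]
[[15,10],[28,0],[30,16],[37,0],[46,16],[48,3],[50,0]]
[[6,5],[15,10],[28,0],[30,16],[37,0],[46,16],[48,3],[50,0]]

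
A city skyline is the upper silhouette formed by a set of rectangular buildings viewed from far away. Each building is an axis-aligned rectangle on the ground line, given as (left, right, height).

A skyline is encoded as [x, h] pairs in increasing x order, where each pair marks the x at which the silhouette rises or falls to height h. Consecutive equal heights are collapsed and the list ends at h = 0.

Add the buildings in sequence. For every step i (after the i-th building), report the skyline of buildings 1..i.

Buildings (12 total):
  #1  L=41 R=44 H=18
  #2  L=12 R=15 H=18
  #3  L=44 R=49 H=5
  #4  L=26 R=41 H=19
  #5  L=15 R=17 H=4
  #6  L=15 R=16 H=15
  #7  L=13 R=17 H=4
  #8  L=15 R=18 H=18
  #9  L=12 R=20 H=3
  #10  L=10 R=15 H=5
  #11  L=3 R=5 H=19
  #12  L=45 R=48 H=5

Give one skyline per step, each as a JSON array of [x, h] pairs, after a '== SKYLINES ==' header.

== SKYLINES ==
[[41,18],[44,0]]
[[12,18],[15,0],[41,18],[44,0]]
[[12,18],[15,0],[41,18],[44,5],[49,0]]
[[12,18],[15,0],[26,19],[41,18],[44,5],[49,0]]
[[12,18],[15,4],[17,0],[26,19],[41,18],[44,5],[49,0]]
[[12,18],[15,15],[16,4],[17,0],[26,19],[41,18],[44,5],[49,0]]
[[12,18],[15,15],[16,4],[17,0],[26,19],[41,18],[44,5],[49,0]]
[[12,18],[18,0],[26,19],[41,18],[44,5],[49,0]]
[[12,18],[18,3],[20,0],[26,19],[41,18],[44,5],[49,0]]
[[10,5],[12,18],[18,3],[20,0],[26,19],[41,18],[44,5],[49,0]]
[[3,19],[5,0],[10,5],[12,18],[18,3],[20,0],[26,19],[41,18],[44,5],[49,0]]
[[3,19],[5,0],[10,5],[12,18],[18,3],[20,0],[26,19],[41,18],[44,5],[49,0]]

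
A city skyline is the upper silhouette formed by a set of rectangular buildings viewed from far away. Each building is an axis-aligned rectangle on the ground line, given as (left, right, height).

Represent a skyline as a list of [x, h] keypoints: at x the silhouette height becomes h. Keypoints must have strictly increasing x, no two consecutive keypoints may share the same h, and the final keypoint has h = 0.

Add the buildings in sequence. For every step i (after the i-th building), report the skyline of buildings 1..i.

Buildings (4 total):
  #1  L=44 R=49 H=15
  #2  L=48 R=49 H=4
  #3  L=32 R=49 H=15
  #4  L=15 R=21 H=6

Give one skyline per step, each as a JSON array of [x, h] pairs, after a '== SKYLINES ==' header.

== SKYLINES ==
[[44,15],[49,0]]
[[44,15],[49,0]]
[[32,15],[49,0]]
[[15,6],[21,0],[32,15],[49,0]]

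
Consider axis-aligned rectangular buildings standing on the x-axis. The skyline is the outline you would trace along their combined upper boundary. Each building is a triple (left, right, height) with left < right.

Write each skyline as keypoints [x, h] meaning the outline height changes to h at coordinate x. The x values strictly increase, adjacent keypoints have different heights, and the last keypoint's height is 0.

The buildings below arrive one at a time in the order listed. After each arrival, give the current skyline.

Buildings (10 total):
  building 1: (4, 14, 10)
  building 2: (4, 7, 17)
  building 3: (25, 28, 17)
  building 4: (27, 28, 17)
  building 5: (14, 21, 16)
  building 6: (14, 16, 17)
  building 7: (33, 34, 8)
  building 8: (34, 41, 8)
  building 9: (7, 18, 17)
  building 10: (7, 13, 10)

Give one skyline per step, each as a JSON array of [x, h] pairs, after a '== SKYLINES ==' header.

== SKYLINES ==
[[4,10],[14,0]]
[[4,17],[7,10],[14,0]]
[[4,17],[7,10],[14,0],[25,17],[28,0]]
[[4,17],[7,10],[14,0],[25,17],[28,0]]
[[4,17],[7,10],[14,16],[21,0],[25,17],[28,0]]
[[4,17],[7,10],[14,17],[16,16],[21,0],[25,17],[28,0]]
[[4,17],[7,10],[14,17],[16,16],[21,0],[25,17],[28,0],[33,8],[34,0]]
[[4,17],[7,10],[14,17],[16,16],[21,0],[25,17],[28,0],[33,8],[41,0]]
[[4,17],[18,16],[21,0],[25,17],[28,0],[33,8],[41,0]]
[[4,17],[18,16],[21,0],[25,17],[28,0],[33,8],[41,0]]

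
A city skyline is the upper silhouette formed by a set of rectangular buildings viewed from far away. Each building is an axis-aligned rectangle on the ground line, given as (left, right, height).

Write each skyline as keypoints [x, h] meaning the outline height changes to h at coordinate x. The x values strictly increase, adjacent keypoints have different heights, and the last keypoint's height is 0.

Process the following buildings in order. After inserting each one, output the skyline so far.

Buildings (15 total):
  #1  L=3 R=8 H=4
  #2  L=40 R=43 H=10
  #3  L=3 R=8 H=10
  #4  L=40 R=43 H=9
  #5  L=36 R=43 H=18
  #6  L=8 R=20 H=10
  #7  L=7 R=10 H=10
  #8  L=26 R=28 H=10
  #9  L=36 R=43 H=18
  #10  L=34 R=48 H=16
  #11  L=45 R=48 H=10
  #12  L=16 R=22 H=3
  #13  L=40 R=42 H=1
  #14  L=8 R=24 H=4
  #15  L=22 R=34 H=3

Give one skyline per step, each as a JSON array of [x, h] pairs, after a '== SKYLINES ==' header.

== SKYLINES ==
[[3,4],[8,0]]
[[3,4],[8,0],[40,10],[43,0]]
[[3,10],[8,0],[40,10],[43,0]]
[[3,10],[8,0],[40,10],[43,0]]
[[3,10],[8,0],[36,18],[43,0]]
[[3,10],[20,0],[36,18],[43,0]]
[[3,10],[20,0],[36,18],[43,0]]
[[3,10],[20,0],[26,10],[28,0],[36,18],[43,0]]
[[3,10],[20,0],[26,10],[28,0],[36,18],[43,0]]
[[3,10],[20,0],[26,10],[28,0],[34,16],[36,18],[43,16],[48,0]]
[[3,10],[20,0],[26,10],[28,0],[34,16],[36,18],[43,16],[48,0]]
[[3,10],[20,3],[22,0],[26,10],[28,0],[34,16],[36,18],[43,16],[48,0]]
[[3,10],[20,3],[22,0],[26,10],[28,0],[34,16],[36,18],[43,16],[48,0]]
[[3,10],[20,4],[24,0],[26,10],[28,0],[34,16],[36,18],[43,16],[48,0]]
[[3,10],[20,4],[24,3],[26,10],[28,3],[34,16],[36,18],[43,16],[48,0]]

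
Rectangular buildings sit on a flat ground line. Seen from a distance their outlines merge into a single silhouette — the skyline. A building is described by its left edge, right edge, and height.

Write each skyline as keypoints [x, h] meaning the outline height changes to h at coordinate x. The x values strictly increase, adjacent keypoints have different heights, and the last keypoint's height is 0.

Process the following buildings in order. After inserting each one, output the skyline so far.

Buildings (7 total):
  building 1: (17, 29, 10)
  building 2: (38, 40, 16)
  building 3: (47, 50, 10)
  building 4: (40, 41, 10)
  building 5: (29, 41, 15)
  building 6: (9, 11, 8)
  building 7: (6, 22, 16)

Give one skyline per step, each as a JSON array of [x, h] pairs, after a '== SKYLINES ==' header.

== SKYLINES ==
[[17,10],[29,0]]
[[17,10],[29,0],[38,16],[40,0]]
[[17,10],[29,0],[38,16],[40,0],[47,10],[50,0]]
[[17,10],[29,0],[38,16],[40,10],[41,0],[47,10],[50,0]]
[[17,10],[29,15],[38,16],[40,15],[41,0],[47,10],[50,0]]
[[9,8],[11,0],[17,10],[29,15],[38,16],[40,15],[41,0],[47,10],[50,0]]
[[6,16],[22,10],[29,15],[38,16],[40,15],[41,0],[47,10],[50,0]]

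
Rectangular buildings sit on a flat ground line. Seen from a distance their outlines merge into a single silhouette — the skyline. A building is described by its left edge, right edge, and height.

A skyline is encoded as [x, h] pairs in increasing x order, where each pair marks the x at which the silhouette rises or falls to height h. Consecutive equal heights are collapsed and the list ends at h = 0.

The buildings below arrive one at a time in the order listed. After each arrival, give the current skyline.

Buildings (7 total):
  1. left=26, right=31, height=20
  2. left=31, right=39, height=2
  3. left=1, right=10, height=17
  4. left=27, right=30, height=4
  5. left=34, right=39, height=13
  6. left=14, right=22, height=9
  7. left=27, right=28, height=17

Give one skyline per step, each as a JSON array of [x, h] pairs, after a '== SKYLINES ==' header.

== SKYLINES ==
[[26,20],[31,0]]
[[26,20],[31,2],[39,0]]
[[1,17],[10,0],[26,20],[31,2],[39,0]]
[[1,17],[10,0],[26,20],[31,2],[39,0]]
[[1,17],[10,0],[26,20],[31,2],[34,13],[39,0]]
[[1,17],[10,0],[14,9],[22,0],[26,20],[31,2],[34,13],[39,0]]
[[1,17],[10,0],[14,9],[22,0],[26,20],[31,2],[34,13],[39,0]]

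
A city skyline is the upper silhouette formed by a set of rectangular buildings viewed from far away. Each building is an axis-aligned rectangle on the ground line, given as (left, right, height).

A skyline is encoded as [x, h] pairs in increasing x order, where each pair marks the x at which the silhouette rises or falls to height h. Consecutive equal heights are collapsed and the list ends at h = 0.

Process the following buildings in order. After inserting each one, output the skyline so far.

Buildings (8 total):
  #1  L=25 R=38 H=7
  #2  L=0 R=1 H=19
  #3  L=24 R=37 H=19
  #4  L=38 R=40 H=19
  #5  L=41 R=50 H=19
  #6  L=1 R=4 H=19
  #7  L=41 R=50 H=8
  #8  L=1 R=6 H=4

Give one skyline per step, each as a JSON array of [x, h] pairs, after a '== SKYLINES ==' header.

== SKYLINES ==
[[25,7],[38,0]]
[[0,19],[1,0],[25,7],[38,0]]
[[0,19],[1,0],[24,19],[37,7],[38,0]]
[[0,19],[1,0],[24,19],[37,7],[38,19],[40,0]]
[[0,19],[1,0],[24,19],[37,7],[38,19],[40,0],[41,19],[50,0]]
[[0,19],[4,0],[24,19],[37,7],[38,19],[40,0],[41,19],[50,0]]
[[0,19],[4,0],[24,19],[37,7],[38,19],[40,0],[41,19],[50,0]]
[[0,19],[4,4],[6,0],[24,19],[37,7],[38,19],[40,0],[41,19],[50,0]]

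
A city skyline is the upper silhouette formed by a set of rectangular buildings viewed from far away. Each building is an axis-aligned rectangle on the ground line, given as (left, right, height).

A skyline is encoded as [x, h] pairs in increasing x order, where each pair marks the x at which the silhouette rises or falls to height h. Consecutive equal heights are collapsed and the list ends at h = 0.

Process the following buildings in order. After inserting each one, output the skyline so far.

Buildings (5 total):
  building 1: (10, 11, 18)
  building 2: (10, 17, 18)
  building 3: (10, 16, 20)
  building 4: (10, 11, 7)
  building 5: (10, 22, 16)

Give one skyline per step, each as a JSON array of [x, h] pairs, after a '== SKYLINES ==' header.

== SKYLINES ==
[[10,18],[11,0]]
[[10,18],[17,0]]
[[10,20],[16,18],[17,0]]
[[10,20],[16,18],[17,0]]
[[10,20],[16,18],[17,16],[22,0]]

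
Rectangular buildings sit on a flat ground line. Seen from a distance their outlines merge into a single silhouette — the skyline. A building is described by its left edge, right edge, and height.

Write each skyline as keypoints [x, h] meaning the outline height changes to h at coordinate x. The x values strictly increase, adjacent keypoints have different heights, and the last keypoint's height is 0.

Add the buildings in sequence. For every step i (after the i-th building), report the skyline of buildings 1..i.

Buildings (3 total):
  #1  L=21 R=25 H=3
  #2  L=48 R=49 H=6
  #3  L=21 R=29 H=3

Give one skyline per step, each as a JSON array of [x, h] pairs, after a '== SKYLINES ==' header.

== SKYLINES ==
[[21,3],[25,0]]
[[21,3],[25,0],[48,6],[49,0]]
[[21,3],[29,0],[48,6],[49,0]]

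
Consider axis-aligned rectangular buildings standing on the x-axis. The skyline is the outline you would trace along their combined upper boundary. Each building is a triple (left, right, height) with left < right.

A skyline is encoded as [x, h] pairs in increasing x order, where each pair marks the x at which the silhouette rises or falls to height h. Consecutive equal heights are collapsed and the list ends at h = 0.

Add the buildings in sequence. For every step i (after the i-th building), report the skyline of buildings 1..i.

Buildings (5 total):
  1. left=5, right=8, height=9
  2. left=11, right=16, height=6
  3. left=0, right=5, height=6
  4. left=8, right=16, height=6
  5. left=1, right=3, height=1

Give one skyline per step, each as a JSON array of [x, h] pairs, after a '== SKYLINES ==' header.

== SKYLINES ==
[[5,9],[8,0]]
[[5,9],[8,0],[11,6],[16,0]]
[[0,6],[5,9],[8,0],[11,6],[16,0]]
[[0,6],[5,9],[8,6],[16,0]]
[[0,6],[5,9],[8,6],[16,0]]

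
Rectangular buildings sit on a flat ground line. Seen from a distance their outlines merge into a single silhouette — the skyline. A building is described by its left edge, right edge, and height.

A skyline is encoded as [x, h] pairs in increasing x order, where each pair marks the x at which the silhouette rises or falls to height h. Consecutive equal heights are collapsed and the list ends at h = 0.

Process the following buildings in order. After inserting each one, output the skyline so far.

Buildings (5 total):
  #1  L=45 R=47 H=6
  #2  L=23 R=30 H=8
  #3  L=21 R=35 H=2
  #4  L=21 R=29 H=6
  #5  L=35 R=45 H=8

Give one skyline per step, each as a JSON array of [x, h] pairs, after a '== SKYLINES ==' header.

== SKYLINES ==
[[45,6],[47,0]]
[[23,8],[30,0],[45,6],[47,0]]
[[21,2],[23,8],[30,2],[35,0],[45,6],[47,0]]
[[21,6],[23,8],[30,2],[35,0],[45,6],[47,0]]
[[21,6],[23,8],[30,2],[35,8],[45,6],[47,0]]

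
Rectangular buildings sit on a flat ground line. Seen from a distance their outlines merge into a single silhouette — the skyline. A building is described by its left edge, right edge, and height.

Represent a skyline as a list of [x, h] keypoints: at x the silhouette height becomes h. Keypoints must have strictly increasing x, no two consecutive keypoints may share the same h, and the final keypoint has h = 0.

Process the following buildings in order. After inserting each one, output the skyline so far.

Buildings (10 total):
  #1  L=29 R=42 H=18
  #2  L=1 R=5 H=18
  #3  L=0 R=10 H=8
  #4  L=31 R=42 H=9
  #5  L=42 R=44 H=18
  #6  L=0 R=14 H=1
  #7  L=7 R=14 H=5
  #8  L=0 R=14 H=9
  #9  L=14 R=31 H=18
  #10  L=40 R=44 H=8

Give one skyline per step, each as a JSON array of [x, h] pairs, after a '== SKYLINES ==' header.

== SKYLINES ==
[[29,18],[42,0]]
[[1,18],[5,0],[29,18],[42,0]]
[[0,8],[1,18],[5,8],[10,0],[29,18],[42,0]]
[[0,8],[1,18],[5,8],[10,0],[29,18],[42,0]]
[[0,8],[1,18],[5,8],[10,0],[29,18],[44,0]]
[[0,8],[1,18],[5,8],[10,1],[14,0],[29,18],[44,0]]
[[0,8],[1,18],[5,8],[10,5],[14,0],[29,18],[44,0]]
[[0,9],[1,18],[5,9],[14,0],[29,18],[44,0]]
[[0,9],[1,18],[5,9],[14,18],[44,0]]
[[0,9],[1,18],[5,9],[14,18],[44,0]]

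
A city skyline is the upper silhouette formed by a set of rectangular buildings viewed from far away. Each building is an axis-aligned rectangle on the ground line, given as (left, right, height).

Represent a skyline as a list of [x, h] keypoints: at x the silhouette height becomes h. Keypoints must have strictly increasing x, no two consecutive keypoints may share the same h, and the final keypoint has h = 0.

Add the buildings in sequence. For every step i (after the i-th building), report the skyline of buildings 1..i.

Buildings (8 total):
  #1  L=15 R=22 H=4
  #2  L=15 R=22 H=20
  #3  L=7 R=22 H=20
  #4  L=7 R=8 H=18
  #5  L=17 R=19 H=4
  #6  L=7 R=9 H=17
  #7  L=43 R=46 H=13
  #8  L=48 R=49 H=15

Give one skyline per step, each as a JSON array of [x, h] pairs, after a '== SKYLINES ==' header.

== SKYLINES ==
[[15,4],[22,0]]
[[15,20],[22,0]]
[[7,20],[22,0]]
[[7,20],[22,0]]
[[7,20],[22,0]]
[[7,20],[22,0]]
[[7,20],[22,0],[43,13],[46,0]]
[[7,20],[22,0],[43,13],[46,0],[48,15],[49,0]]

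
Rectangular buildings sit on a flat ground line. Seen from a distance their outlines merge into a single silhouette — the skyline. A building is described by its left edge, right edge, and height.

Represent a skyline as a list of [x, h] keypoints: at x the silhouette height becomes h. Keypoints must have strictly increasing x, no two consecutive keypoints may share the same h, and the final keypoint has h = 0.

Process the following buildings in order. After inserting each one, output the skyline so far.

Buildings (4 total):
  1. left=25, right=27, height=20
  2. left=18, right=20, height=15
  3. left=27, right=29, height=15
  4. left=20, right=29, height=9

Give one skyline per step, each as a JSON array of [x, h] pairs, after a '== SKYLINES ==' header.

== SKYLINES ==
[[25,20],[27,0]]
[[18,15],[20,0],[25,20],[27,0]]
[[18,15],[20,0],[25,20],[27,15],[29,0]]
[[18,15],[20,9],[25,20],[27,15],[29,0]]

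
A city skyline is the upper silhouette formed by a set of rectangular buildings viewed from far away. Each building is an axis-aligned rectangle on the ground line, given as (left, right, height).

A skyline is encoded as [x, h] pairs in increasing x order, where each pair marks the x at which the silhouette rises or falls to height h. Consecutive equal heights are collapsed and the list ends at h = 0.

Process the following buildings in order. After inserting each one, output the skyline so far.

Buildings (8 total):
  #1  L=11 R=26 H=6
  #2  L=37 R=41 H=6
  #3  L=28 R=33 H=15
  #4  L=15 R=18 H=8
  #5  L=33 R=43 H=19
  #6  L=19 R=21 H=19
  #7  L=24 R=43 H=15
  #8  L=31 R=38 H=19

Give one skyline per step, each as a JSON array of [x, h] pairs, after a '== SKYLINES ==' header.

== SKYLINES ==
[[11,6],[26,0]]
[[11,6],[26,0],[37,6],[41,0]]
[[11,6],[26,0],[28,15],[33,0],[37,6],[41,0]]
[[11,6],[15,8],[18,6],[26,0],[28,15],[33,0],[37,6],[41,0]]
[[11,6],[15,8],[18,6],[26,0],[28,15],[33,19],[43,0]]
[[11,6],[15,8],[18,6],[19,19],[21,6],[26,0],[28,15],[33,19],[43,0]]
[[11,6],[15,8],[18,6],[19,19],[21,6],[24,15],[33,19],[43,0]]
[[11,6],[15,8],[18,6],[19,19],[21,6],[24,15],[31,19],[43,0]]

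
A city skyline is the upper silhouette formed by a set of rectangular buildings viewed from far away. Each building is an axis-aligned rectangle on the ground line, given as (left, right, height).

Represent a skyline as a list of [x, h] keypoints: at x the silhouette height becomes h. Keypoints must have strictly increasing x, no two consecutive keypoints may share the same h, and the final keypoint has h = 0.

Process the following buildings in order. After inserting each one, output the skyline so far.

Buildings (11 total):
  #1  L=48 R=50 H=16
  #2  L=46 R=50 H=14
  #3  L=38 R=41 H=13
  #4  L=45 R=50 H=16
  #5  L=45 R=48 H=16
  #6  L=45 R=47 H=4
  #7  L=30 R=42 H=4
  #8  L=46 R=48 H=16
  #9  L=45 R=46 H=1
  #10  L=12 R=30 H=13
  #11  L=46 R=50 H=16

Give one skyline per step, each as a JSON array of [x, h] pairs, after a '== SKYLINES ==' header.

== SKYLINES ==
[[48,16],[50,0]]
[[46,14],[48,16],[50,0]]
[[38,13],[41,0],[46,14],[48,16],[50,0]]
[[38,13],[41,0],[45,16],[50,0]]
[[38,13],[41,0],[45,16],[50,0]]
[[38,13],[41,0],[45,16],[50,0]]
[[30,4],[38,13],[41,4],[42,0],[45,16],[50,0]]
[[30,4],[38,13],[41,4],[42,0],[45,16],[50,0]]
[[30,4],[38,13],[41,4],[42,0],[45,16],[50,0]]
[[12,13],[30,4],[38,13],[41,4],[42,0],[45,16],[50,0]]
[[12,13],[30,4],[38,13],[41,4],[42,0],[45,16],[50,0]]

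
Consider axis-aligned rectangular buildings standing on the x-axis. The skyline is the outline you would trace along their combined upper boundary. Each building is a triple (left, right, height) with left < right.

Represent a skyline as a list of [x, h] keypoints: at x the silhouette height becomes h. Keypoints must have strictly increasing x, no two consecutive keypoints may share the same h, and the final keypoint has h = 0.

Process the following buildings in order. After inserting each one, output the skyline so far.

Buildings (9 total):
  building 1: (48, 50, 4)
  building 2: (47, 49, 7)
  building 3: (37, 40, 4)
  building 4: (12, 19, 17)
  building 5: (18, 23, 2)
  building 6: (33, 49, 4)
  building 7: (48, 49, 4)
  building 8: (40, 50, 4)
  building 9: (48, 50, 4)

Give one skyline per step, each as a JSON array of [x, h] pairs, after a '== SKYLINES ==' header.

== SKYLINES ==
[[48,4],[50,0]]
[[47,7],[49,4],[50,0]]
[[37,4],[40,0],[47,7],[49,4],[50,0]]
[[12,17],[19,0],[37,4],[40,0],[47,7],[49,4],[50,0]]
[[12,17],[19,2],[23,0],[37,4],[40,0],[47,7],[49,4],[50,0]]
[[12,17],[19,2],[23,0],[33,4],[47,7],[49,4],[50,0]]
[[12,17],[19,2],[23,0],[33,4],[47,7],[49,4],[50,0]]
[[12,17],[19,2],[23,0],[33,4],[47,7],[49,4],[50,0]]
[[12,17],[19,2],[23,0],[33,4],[47,7],[49,4],[50,0]]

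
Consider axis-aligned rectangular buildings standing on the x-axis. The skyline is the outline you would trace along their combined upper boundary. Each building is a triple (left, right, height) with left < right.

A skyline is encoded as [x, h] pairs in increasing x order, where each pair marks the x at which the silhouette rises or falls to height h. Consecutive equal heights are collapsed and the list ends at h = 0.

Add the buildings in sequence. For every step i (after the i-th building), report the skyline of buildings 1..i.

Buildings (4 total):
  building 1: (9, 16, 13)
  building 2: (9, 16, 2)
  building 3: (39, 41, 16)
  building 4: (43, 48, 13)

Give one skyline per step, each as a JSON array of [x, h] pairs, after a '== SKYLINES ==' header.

== SKYLINES ==
[[9,13],[16,0]]
[[9,13],[16,0]]
[[9,13],[16,0],[39,16],[41,0]]
[[9,13],[16,0],[39,16],[41,0],[43,13],[48,0]]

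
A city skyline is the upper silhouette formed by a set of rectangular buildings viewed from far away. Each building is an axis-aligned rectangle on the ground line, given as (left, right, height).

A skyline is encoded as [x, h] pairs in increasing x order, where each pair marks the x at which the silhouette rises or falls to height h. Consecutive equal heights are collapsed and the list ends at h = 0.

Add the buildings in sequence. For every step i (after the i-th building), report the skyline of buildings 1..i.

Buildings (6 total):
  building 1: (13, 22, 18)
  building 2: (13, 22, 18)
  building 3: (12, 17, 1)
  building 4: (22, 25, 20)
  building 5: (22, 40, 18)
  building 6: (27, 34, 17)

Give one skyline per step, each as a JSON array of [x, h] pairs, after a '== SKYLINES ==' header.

== SKYLINES ==
[[13,18],[22,0]]
[[13,18],[22,0]]
[[12,1],[13,18],[22,0]]
[[12,1],[13,18],[22,20],[25,0]]
[[12,1],[13,18],[22,20],[25,18],[40,0]]
[[12,1],[13,18],[22,20],[25,18],[40,0]]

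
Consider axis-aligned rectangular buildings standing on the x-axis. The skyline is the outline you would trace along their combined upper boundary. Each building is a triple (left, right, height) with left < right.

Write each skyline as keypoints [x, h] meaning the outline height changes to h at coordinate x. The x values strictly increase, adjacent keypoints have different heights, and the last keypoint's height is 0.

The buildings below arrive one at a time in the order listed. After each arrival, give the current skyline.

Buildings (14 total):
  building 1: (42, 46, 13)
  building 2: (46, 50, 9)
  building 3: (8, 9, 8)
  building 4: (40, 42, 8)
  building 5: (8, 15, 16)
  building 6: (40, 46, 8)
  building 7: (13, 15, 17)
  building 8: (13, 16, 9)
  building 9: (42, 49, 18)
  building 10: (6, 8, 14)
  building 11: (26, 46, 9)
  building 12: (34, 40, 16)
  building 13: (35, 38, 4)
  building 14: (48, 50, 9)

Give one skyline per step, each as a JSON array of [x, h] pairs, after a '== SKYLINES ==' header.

== SKYLINES ==
[[42,13],[46,0]]
[[42,13],[46,9],[50,0]]
[[8,8],[9,0],[42,13],[46,9],[50,0]]
[[8,8],[9,0],[40,8],[42,13],[46,9],[50,0]]
[[8,16],[15,0],[40,8],[42,13],[46,9],[50,0]]
[[8,16],[15,0],[40,8],[42,13],[46,9],[50,0]]
[[8,16],[13,17],[15,0],[40,8],[42,13],[46,9],[50,0]]
[[8,16],[13,17],[15,9],[16,0],[40,8],[42,13],[46,9],[50,0]]
[[8,16],[13,17],[15,9],[16,0],[40,8],[42,18],[49,9],[50,0]]
[[6,14],[8,16],[13,17],[15,9],[16,0],[40,8],[42,18],[49,9],[50,0]]
[[6,14],[8,16],[13,17],[15,9],[16,0],[26,9],[42,18],[49,9],[50,0]]
[[6,14],[8,16],[13,17],[15,9],[16,0],[26,9],[34,16],[40,9],[42,18],[49,9],[50,0]]
[[6,14],[8,16],[13,17],[15,9],[16,0],[26,9],[34,16],[40,9],[42,18],[49,9],[50,0]]
[[6,14],[8,16],[13,17],[15,9],[16,0],[26,9],[34,16],[40,9],[42,18],[49,9],[50,0]]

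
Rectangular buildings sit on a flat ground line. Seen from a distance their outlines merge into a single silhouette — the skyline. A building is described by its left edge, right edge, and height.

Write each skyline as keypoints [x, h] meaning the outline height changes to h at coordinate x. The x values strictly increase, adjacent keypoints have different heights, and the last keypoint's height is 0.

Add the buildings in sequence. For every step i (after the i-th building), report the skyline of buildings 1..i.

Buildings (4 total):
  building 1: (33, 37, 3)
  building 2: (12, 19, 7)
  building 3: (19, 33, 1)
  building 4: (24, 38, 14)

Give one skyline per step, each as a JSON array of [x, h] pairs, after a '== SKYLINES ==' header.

== SKYLINES ==
[[33,3],[37,0]]
[[12,7],[19,0],[33,3],[37,0]]
[[12,7],[19,1],[33,3],[37,0]]
[[12,7],[19,1],[24,14],[38,0]]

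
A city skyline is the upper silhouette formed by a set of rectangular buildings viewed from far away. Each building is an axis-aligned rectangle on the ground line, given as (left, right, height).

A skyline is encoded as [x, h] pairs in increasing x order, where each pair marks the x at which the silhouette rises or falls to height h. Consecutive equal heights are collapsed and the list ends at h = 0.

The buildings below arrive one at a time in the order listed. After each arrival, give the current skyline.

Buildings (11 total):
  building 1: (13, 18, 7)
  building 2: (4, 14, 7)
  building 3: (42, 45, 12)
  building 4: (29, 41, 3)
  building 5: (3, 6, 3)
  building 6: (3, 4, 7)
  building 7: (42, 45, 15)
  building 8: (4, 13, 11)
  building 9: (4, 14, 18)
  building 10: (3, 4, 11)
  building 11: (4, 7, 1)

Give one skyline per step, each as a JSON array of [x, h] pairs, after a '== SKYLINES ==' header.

== SKYLINES ==
[[13,7],[18,0]]
[[4,7],[18,0]]
[[4,7],[18,0],[42,12],[45,0]]
[[4,7],[18,0],[29,3],[41,0],[42,12],[45,0]]
[[3,3],[4,7],[18,0],[29,3],[41,0],[42,12],[45,0]]
[[3,7],[18,0],[29,3],[41,0],[42,12],[45,0]]
[[3,7],[18,0],[29,3],[41,0],[42,15],[45,0]]
[[3,7],[4,11],[13,7],[18,0],[29,3],[41,0],[42,15],[45,0]]
[[3,7],[4,18],[14,7],[18,0],[29,3],[41,0],[42,15],[45,0]]
[[3,11],[4,18],[14,7],[18,0],[29,3],[41,0],[42,15],[45,0]]
[[3,11],[4,18],[14,7],[18,0],[29,3],[41,0],[42,15],[45,0]]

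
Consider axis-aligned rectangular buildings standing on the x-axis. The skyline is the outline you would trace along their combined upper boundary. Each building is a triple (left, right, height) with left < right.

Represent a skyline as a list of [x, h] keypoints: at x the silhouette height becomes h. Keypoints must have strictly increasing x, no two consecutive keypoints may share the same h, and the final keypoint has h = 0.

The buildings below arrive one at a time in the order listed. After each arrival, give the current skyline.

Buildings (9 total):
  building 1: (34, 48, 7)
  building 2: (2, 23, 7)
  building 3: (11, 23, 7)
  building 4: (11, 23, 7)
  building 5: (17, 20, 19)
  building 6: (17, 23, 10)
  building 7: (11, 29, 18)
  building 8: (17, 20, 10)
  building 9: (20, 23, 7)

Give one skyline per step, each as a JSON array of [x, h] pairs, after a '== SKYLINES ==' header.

== SKYLINES ==
[[34,7],[48,0]]
[[2,7],[23,0],[34,7],[48,0]]
[[2,7],[23,0],[34,7],[48,0]]
[[2,7],[23,0],[34,7],[48,0]]
[[2,7],[17,19],[20,7],[23,0],[34,7],[48,0]]
[[2,7],[17,19],[20,10],[23,0],[34,7],[48,0]]
[[2,7],[11,18],[17,19],[20,18],[29,0],[34,7],[48,0]]
[[2,7],[11,18],[17,19],[20,18],[29,0],[34,7],[48,0]]
[[2,7],[11,18],[17,19],[20,18],[29,0],[34,7],[48,0]]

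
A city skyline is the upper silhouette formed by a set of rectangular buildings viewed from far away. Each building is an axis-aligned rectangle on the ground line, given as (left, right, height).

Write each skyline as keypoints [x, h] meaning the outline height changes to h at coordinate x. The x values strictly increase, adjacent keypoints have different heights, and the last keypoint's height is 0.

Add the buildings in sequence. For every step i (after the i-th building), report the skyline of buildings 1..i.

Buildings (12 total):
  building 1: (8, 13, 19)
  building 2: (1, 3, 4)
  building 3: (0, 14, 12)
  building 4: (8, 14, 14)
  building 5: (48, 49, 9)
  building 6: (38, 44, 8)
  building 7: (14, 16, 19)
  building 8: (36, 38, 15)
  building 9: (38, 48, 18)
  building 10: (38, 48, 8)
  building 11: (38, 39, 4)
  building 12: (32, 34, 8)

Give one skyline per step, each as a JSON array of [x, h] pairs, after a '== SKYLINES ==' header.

== SKYLINES ==
[[8,19],[13,0]]
[[1,4],[3,0],[8,19],[13,0]]
[[0,12],[8,19],[13,12],[14,0]]
[[0,12],[8,19],[13,14],[14,0]]
[[0,12],[8,19],[13,14],[14,0],[48,9],[49,0]]
[[0,12],[8,19],[13,14],[14,0],[38,8],[44,0],[48,9],[49,0]]
[[0,12],[8,19],[13,14],[14,19],[16,0],[38,8],[44,0],[48,9],[49,0]]
[[0,12],[8,19],[13,14],[14,19],[16,0],[36,15],[38,8],[44,0],[48,9],[49,0]]
[[0,12],[8,19],[13,14],[14,19],[16,0],[36,15],[38,18],[48,9],[49,0]]
[[0,12],[8,19],[13,14],[14,19],[16,0],[36,15],[38,18],[48,9],[49,0]]
[[0,12],[8,19],[13,14],[14,19],[16,0],[36,15],[38,18],[48,9],[49,0]]
[[0,12],[8,19],[13,14],[14,19],[16,0],[32,8],[34,0],[36,15],[38,18],[48,9],[49,0]]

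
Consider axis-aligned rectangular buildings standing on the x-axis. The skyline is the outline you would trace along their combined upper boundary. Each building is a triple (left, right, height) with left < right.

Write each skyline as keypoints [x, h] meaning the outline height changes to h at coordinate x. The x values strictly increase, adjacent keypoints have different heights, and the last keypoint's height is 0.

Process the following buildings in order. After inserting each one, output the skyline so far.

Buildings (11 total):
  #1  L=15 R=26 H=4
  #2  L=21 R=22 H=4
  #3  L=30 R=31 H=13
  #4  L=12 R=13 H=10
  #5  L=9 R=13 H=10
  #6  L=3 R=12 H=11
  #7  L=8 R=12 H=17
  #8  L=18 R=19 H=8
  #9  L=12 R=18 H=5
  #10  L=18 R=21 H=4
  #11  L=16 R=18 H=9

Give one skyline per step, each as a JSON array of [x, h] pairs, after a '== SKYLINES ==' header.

== SKYLINES ==
[[15,4],[26,0]]
[[15,4],[26,0]]
[[15,4],[26,0],[30,13],[31,0]]
[[12,10],[13,0],[15,4],[26,0],[30,13],[31,0]]
[[9,10],[13,0],[15,4],[26,0],[30,13],[31,0]]
[[3,11],[12,10],[13,0],[15,4],[26,0],[30,13],[31,0]]
[[3,11],[8,17],[12,10],[13,0],[15,4],[26,0],[30,13],[31,0]]
[[3,11],[8,17],[12,10],[13,0],[15,4],[18,8],[19,4],[26,0],[30,13],[31,0]]
[[3,11],[8,17],[12,10],[13,5],[18,8],[19,4],[26,0],[30,13],[31,0]]
[[3,11],[8,17],[12,10],[13,5],[18,8],[19,4],[26,0],[30,13],[31,0]]
[[3,11],[8,17],[12,10],[13,5],[16,9],[18,8],[19,4],[26,0],[30,13],[31,0]]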